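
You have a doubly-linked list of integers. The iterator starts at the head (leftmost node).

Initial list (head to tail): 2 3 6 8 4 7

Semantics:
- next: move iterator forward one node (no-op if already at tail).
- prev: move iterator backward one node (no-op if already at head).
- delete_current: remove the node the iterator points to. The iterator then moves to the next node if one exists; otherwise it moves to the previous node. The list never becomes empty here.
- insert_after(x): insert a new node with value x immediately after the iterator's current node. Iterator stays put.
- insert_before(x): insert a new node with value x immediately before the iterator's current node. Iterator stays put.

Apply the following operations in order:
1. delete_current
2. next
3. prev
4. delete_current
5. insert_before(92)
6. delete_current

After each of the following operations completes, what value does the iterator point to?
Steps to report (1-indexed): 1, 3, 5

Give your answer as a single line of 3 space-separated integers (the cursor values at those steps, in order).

Answer: 3 3 6

Derivation:
After 1 (delete_current): list=[3, 6, 8, 4, 7] cursor@3
After 2 (next): list=[3, 6, 8, 4, 7] cursor@6
After 3 (prev): list=[3, 6, 8, 4, 7] cursor@3
After 4 (delete_current): list=[6, 8, 4, 7] cursor@6
After 5 (insert_before(92)): list=[92, 6, 8, 4, 7] cursor@6
After 6 (delete_current): list=[92, 8, 4, 7] cursor@8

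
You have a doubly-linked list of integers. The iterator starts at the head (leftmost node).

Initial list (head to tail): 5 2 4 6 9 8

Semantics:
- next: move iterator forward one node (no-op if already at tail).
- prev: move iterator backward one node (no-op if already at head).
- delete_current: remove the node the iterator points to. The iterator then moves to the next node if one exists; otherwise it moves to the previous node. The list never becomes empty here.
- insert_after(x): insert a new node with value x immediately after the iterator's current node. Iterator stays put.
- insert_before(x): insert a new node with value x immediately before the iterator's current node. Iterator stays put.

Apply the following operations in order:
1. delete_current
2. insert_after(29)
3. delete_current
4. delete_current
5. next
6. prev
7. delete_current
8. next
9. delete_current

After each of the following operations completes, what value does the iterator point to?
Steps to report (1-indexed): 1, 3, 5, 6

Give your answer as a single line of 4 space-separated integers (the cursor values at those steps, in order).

After 1 (delete_current): list=[2, 4, 6, 9, 8] cursor@2
After 2 (insert_after(29)): list=[2, 29, 4, 6, 9, 8] cursor@2
After 3 (delete_current): list=[29, 4, 6, 9, 8] cursor@29
After 4 (delete_current): list=[4, 6, 9, 8] cursor@4
After 5 (next): list=[4, 6, 9, 8] cursor@6
After 6 (prev): list=[4, 6, 9, 8] cursor@4
After 7 (delete_current): list=[6, 9, 8] cursor@6
After 8 (next): list=[6, 9, 8] cursor@9
After 9 (delete_current): list=[6, 8] cursor@8

Answer: 2 29 6 4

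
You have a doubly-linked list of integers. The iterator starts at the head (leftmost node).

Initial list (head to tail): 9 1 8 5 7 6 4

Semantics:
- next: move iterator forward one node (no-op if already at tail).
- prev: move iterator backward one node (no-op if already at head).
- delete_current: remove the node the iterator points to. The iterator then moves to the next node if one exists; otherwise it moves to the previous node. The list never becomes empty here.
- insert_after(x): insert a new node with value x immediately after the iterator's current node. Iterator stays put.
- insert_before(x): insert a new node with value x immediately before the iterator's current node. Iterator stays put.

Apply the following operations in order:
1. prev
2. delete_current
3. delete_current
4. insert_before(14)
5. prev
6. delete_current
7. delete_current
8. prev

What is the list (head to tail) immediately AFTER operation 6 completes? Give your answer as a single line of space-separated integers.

After 1 (prev): list=[9, 1, 8, 5, 7, 6, 4] cursor@9
After 2 (delete_current): list=[1, 8, 5, 7, 6, 4] cursor@1
After 3 (delete_current): list=[8, 5, 7, 6, 4] cursor@8
After 4 (insert_before(14)): list=[14, 8, 5, 7, 6, 4] cursor@8
After 5 (prev): list=[14, 8, 5, 7, 6, 4] cursor@14
After 6 (delete_current): list=[8, 5, 7, 6, 4] cursor@8

Answer: 8 5 7 6 4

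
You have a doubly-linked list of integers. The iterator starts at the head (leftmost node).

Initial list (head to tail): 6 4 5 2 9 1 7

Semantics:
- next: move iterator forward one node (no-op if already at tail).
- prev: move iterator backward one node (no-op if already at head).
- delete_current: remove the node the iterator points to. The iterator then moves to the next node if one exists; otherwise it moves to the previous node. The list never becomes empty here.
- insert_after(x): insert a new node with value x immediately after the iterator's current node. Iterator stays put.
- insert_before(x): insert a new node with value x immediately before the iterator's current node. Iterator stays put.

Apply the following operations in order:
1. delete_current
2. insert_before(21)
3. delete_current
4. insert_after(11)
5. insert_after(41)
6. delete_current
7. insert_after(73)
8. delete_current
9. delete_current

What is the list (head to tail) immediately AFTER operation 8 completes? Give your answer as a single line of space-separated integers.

Answer: 21 73 11 2 9 1 7

Derivation:
After 1 (delete_current): list=[4, 5, 2, 9, 1, 7] cursor@4
After 2 (insert_before(21)): list=[21, 4, 5, 2, 9, 1, 7] cursor@4
After 3 (delete_current): list=[21, 5, 2, 9, 1, 7] cursor@5
After 4 (insert_after(11)): list=[21, 5, 11, 2, 9, 1, 7] cursor@5
After 5 (insert_after(41)): list=[21, 5, 41, 11, 2, 9, 1, 7] cursor@5
After 6 (delete_current): list=[21, 41, 11, 2, 9, 1, 7] cursor@41
After 7 (insert_after(73)): list=[21, 41, 73, 11, 2, 9, 1, 7] cursor@41
After 8 (delete_current): list=[21, 73, 11, 2, 9, 1, 7] cursor@73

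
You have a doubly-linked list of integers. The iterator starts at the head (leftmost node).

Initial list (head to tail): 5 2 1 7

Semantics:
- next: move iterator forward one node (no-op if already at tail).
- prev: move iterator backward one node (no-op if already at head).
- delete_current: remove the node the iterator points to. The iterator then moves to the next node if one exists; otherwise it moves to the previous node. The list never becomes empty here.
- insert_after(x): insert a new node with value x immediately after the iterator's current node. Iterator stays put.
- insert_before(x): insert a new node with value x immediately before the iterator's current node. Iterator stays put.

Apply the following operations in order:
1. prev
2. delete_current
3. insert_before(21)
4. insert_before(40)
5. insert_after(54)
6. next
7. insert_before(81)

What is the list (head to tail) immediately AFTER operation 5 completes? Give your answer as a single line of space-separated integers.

Answer: 21 40 2 54 1 7

Derivation:
After 1 (prev): list=[5, 2, 1, 7] cursor@5
After 2 (delete_current): list=[2, 1, 7] cursor@2
After 3 (insert_before(21)): list=[21, 2, 1, 7] cursor@2
After 4 (insert_before(40)): list=[21, 40, 2, 1, 7] cursor@2
After 5 (insert_after(54)): list=[21, 40, 2, 54, 1, 7] cursor@2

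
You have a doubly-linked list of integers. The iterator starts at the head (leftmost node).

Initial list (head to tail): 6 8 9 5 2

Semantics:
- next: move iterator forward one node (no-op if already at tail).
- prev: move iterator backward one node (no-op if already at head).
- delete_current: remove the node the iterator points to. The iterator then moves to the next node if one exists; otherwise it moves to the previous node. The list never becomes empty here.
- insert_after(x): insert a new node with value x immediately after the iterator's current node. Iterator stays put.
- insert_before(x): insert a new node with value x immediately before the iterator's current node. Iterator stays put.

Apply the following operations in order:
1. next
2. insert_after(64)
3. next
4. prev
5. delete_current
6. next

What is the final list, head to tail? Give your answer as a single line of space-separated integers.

After 1 (next): list=[6, 8, 9, 5, 2] cursor@8
After 2 (insert_after(64)): list=[6, 8, 64, 9, 5, 2] cursor@8
After 3 (next): list=[6, 8, 64, 9, 5, 2] cursor@64
After 4 (prev): list=[6, 8, 64, 9, 5, 2] cursor@8
After 5 (delete_current): list=[6, 64, 9, 5, 2] cursor@64
After 6 (next): list=[6, 64, 9, 5, 2] cursor@9

Answer: 6 64 9 5 2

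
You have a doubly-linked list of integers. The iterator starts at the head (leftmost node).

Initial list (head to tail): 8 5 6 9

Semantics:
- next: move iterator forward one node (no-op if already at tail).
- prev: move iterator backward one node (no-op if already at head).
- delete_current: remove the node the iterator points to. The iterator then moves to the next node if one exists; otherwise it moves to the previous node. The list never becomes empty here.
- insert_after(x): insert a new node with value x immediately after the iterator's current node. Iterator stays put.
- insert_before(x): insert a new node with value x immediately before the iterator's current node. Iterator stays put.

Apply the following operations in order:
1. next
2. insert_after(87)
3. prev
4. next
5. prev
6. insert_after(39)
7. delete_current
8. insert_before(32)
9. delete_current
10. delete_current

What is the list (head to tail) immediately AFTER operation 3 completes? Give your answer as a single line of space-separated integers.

After 1 (next): list=[8, 5, 6, 9] cursor@5
After 2 (insert_after(87)): list=[8, 5, 87, 6, 9] cursor@5
After 3 (prev): list=[8, 5, 87, 6, 9] cursor@8

Answer: 8 5 87 6 9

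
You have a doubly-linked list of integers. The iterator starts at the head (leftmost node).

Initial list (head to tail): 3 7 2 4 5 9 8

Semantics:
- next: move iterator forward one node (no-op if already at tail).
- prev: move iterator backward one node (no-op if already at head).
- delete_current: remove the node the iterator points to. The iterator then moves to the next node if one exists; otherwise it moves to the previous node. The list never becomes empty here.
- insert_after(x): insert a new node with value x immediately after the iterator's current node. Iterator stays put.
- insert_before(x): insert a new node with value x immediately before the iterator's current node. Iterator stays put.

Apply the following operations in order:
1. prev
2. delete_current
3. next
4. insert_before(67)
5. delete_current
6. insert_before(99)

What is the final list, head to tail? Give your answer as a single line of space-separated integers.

After 1 (prev): list=[3, 7, 2, 4, 5, 9, 8] cursor@3
After 2 (delete_current): list=[7, 2, 4, 5, 9, 8] cursor@7
After 3 (next): list=[7, 2, 4, 5, 9, 8] cursor@2
After 4 (insert_before(67)): list=[7, 67, 2, 4, 5, 9, 8] cursor@2
After 5 (delete_current): list=[7, 67, 4, 5, 9, 8] cursor@4
After 6 (insert_before(99)): list=[7, 67, 99, 4, 5, 9, 8] cursor@4

Answer: 7 67 99 4 5 9 8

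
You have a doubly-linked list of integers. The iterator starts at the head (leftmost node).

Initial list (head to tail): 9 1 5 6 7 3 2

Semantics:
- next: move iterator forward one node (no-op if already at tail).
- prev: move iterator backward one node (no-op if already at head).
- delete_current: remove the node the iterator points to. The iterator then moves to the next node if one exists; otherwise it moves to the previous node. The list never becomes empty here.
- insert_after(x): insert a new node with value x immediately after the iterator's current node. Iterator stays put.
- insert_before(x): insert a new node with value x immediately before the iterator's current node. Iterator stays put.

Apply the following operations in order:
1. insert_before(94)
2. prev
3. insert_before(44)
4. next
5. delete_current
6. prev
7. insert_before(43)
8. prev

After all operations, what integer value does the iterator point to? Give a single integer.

Answer: 43

Derivation:
After 1 (insert_before(94)): list=[94, 9, 1, 5, 6, 7, 3, 2] cursor@9
After 2 (prev): list=[94, 9, 1, 5, 6, 7, 3, 2] cursor@94
After 3 (insert_before(44)): list=[44, 94, 9, 1, 5, 6, 7, 3, 2] cursor@94
After 4 (next): list=[44, 94, 9, 1, 5, 6, 7, 3, 2] cursor@9
After 5 (delete_current): list=[44, 94, 1, 5, 6, 7, 3, 2] cursor@1
After 6 (prev): list=[44, 94, 1, 5, 6, 7, 3, 2] cursor@94
After 7 (insert_before(43)): list=[44, 43, 94, 1, 5, 6, 7, 3, 2] cursor@94
After 8 (prev): list=[44, 43, 94, 1, 5, 6, 7, 3, 2] cursor@43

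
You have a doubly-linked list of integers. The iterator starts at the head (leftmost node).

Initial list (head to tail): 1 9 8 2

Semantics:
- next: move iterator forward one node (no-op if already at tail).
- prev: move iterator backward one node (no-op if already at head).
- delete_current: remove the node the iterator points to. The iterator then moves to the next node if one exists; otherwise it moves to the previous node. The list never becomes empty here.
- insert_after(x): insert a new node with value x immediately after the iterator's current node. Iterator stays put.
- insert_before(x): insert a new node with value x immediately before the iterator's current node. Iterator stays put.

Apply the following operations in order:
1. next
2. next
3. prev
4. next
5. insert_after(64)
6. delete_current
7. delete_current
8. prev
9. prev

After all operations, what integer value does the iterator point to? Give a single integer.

After 1 (next): list=[1, 9, 8, 2] cursor@9
After 2 (next): list=[1, 9, 8, 2] cursor@8
After 3 (prev): list=[1, 9, 8, 2] cursor@9
After 4 (next): list=[1, 9, 8, 2] cursor@8
After 5 (insert_after(64)): list=[1, 9, 8, 64, 2] cursor@8
After 6 (delete_current): list=[1, 9, 64, 2] cursor@64
After 7 (delete_current): list=[1, 9, 2] cursor@2
After 8 (prev): list=[1, 9, 2] cursor@9
After 9 (prev): list=[1, 9, 2] cursor@1

Answer: 1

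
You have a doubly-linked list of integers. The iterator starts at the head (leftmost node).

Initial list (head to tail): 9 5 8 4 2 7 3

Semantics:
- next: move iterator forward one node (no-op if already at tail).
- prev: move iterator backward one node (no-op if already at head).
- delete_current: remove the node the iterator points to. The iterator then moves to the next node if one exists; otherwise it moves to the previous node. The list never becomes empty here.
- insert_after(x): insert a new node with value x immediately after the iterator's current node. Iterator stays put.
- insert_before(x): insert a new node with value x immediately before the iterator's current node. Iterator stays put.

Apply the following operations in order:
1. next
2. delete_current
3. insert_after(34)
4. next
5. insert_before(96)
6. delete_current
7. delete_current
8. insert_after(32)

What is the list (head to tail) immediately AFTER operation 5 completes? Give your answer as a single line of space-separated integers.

Answer: 9 8 96 34 4 2 7 3

Derivation:
After 1 (next): list=[9, 5, 8, 4, 2, 7, 3] cursor@5
After 2 (delete_current): list=[9, 8, 4, 2, 7, 3] cursor@8
After 3 (insert_after(34)): list=[9, 8, 34, 4, 2, 7, 3] cursor@8
After 4 (next): list=[9, 8, 34, 4, 2, 7, 3] cursor@34
After 5 (insert_before(96)): list=[9, 8, 96, 34, 4, 2, 7, 3] cursor@34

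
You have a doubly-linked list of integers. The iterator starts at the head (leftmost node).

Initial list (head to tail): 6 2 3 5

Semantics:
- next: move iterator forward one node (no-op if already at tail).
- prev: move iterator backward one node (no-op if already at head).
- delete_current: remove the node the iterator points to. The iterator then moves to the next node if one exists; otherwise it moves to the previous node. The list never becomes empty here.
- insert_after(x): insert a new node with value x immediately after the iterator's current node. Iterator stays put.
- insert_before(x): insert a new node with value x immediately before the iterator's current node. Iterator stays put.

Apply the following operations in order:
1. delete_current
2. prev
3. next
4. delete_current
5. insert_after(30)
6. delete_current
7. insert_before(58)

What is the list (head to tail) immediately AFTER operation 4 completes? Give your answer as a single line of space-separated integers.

After 1 (delete_current): list=[2, 3, 5] cursor@2
After 2 (prev): list=[2, 3, 5] cursor@2
After 3 (next): list=[2, 3, 5] cursor@3
After 4 (delete_current): list=[2, 5] cursor@5

Answer: 2 5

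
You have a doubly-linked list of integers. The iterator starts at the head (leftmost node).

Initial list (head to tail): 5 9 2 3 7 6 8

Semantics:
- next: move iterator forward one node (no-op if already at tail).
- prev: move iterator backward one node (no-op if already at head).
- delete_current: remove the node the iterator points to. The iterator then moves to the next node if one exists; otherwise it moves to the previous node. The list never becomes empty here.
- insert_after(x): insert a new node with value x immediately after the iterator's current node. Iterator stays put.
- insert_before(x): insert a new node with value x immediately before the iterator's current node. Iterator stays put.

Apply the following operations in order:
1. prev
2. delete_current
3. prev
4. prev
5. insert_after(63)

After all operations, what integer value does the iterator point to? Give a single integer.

After 1 (prev): list=[5, 9, 2, 3, 7, 6, 8] cursor@5
After 2 (delete_current): list=[9, 2, 3, 7, 6, 8] cursor@9
After 3 (prev): list=[9, 2, 3, 7, 6, 8] cursor@9
After 4 (prev): list=[9, 2, 3, 7, 6, 8] cursor@9
After 5 (insert_after(63)): list=[9, 63, 2, 3, 7, 6, 8] cursor@9

Answer: 9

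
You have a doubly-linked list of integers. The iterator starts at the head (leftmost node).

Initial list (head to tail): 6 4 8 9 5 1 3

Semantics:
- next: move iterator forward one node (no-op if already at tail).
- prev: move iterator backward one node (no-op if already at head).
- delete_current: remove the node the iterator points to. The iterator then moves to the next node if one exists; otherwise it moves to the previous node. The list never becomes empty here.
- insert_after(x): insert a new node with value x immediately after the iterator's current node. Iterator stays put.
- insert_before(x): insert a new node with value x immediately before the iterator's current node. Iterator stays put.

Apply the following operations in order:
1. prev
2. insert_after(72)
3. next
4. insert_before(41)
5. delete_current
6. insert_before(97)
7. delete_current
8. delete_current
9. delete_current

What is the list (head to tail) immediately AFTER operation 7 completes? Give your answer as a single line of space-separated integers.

Answer: 6 41 97 8 9 5 1 3

Derivation:
After 1 (prev): list=[6, 4, 8, 9, 5, 1, 3] cursor@6
After 2 (insert_after(72)): list=[6, 72, 4, 8, 9, 5, 1, 3] cursor@6
After 3 (next): list=[6, 72, 4, 8, 9, 5, 1, 3] cursor@72
After 4 (insert_before(41)): list=[6, 41, 72, 4, 8, 9, 5, 1, 3] cursor@72
After 5 (delete_current): list=[6, 41, 4, 8, 9, 5, 1, 3] cursor@4
After 6 (insert_before(97)): list=[6, 41, 97, 4, 8, 9, 5, 1, 3] cursor@4
After 7 (delete_current): list=[6, 41, 97, 8, 9, 5, 1, 3] cursor@8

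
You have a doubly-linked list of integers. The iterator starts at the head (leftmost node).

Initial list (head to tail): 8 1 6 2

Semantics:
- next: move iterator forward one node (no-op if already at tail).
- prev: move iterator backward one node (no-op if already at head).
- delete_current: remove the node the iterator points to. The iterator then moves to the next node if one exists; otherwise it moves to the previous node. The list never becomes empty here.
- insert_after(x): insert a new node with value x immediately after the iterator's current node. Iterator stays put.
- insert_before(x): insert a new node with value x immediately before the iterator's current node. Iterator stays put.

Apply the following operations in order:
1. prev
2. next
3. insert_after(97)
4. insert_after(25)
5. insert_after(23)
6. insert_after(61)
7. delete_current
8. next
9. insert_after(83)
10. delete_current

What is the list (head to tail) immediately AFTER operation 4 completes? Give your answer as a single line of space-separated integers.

Answer: 8 1 25 97 6 2

Derivation:
After 1 (prev): list=[8, 1, 6, 2] cursor@8
After 2 (next): list=[8, 1, 6, 2] cursor@1
After 3 (insert_after(97)): list=[8, 1, 97, 6, 2] cursor@1
After 4 (insert_after(25)): list=[8, 1, 25, 97, 6, 2] cursor@1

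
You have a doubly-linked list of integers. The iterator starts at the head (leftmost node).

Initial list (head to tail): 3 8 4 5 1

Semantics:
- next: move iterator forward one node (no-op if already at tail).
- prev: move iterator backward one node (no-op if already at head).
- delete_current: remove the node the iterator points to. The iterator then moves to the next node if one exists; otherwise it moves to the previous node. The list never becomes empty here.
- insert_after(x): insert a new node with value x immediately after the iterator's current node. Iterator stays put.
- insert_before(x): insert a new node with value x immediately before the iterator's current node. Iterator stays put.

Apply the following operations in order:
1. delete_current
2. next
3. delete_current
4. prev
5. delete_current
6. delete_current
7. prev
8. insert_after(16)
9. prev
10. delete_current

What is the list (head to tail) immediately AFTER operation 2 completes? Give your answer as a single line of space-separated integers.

After 1 (delete_current): list=[8, 4, 5, 1] cursor@8
After 2 (next): list=[8, 4, 5, 1] cursor@4

Answer: 8 4 5 1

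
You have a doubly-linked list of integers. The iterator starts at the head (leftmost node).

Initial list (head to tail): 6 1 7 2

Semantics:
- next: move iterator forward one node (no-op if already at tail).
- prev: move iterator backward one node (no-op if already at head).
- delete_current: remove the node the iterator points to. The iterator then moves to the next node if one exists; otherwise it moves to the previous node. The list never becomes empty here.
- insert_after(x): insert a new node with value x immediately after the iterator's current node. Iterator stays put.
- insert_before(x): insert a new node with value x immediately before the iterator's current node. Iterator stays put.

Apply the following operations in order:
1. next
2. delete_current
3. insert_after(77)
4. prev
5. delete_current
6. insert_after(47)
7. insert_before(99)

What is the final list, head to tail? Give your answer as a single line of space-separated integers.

After 1 (next): list=[6, 1, 7, 2] cursor@1
After 2 (delete_current): list=[6, 7, 2] cursor@7
After 3 (insert_after(77)): list=[6, 7, 77, 2] cursor@7
After 4 (prev): list=[6, 7, 77, 2] cursor@6
After 5 (delete_current): list=[7, 77, 2] cursor@7
After 6 (insert_after(47)): list=[7, 47, 77, 2] cursor@7
After 7 (insert_before(99)): list=[99, 7, 47, 77, 2] cursor@7

Answer: 99 7 47 77 2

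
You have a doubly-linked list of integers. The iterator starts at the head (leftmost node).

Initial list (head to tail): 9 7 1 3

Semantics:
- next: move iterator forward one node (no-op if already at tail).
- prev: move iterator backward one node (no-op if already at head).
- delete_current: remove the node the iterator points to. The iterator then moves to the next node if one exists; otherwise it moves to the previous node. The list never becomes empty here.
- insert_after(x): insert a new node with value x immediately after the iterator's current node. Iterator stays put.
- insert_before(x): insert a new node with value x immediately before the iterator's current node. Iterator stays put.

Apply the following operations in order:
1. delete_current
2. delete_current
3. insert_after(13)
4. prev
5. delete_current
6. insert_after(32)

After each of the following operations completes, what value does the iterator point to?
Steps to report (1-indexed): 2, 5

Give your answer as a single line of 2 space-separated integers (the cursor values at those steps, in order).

After 1 (delete_current): list=[7, 1, 3] cursor@7
After 2 (delete_current): list=[1, 3] cursor@1
After 3 (insert_after(13)): list=[1, 13, 3] cursor@1
After 4 (prev): list=[1, 13, 3] cursor@1
After 5 (delete_current): list=[13, 3] cursor@13
After 6 (insert_after(32)): list=[13, 32, 3] cursor@13

Answer: 1 13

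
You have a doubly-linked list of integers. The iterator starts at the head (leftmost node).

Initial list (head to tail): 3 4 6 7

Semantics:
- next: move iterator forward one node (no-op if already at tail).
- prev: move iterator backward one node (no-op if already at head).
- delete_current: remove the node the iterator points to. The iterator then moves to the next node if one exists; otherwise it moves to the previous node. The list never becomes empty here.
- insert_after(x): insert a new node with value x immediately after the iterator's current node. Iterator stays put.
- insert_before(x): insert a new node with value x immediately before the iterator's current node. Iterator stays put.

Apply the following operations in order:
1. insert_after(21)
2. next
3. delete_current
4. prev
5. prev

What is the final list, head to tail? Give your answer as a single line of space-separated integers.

After 1 (insert_after(21)): list=[3, 21, 4, 6, 7] cursor@3
After 2 (next): list=[3, 21, 4, 6, 7] cursor@21
After 3 (delete_current): list=[3, 4, 6, 7] cursor@4
After 4 (prev): list=[3, 4, 6, 7] cursor@3
After 5 (prev): list=[3, 4, 6, 7] cursor@3

Answer: 3 4 6 7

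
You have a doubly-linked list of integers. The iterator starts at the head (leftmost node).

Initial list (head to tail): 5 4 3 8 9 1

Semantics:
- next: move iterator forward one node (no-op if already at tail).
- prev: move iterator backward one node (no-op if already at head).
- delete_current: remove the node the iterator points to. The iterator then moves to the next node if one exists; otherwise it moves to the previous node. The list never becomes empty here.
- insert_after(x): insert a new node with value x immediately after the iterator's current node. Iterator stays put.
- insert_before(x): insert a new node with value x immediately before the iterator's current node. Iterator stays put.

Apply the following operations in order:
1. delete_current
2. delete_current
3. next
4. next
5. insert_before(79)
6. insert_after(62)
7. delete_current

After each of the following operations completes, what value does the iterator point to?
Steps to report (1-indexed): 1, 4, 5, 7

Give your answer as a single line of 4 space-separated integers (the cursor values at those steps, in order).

After 1 (delete_current): list=[4, 3, 8, 9, 1] cursor@4
After 2 (delete_current): list=[3, 8, 9, 1] cursor@3
After 3 (next): list=[3, 8, 9, 1] cursor@8
After 4 (next): list=[3, 8, 9, 1] cursor@9
After 5 (insert_before(79)): list=[3, 8, 79, 9, 1] cursor@9
After 6 (insert_after(62)): list=[3, 8, 79, 9, 62, 1] cursor@9
After 7 (delete_current): list=[3, 8, 79, 62, 1] cursor@62

Answer: 4 9 9 62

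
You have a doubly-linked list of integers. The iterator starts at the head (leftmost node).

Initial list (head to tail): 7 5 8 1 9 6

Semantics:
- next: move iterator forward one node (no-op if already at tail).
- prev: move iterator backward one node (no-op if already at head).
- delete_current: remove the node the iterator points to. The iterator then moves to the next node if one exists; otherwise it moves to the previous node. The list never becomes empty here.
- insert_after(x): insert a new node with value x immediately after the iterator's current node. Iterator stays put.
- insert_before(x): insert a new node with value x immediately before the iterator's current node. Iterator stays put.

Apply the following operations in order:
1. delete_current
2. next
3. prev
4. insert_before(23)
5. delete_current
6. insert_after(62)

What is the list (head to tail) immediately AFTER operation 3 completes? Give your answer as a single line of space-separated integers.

Answer: 5 8 1 9 6

Derivation:
After 1 (delete_current): list=[5, 8, 1, 9, 6] cursor@5
After 2 (next): list=[5, 8, 1, 9, 6] cursor@8
After 3 (prev): list=[5, 8, 1, 9, 6] cursor@5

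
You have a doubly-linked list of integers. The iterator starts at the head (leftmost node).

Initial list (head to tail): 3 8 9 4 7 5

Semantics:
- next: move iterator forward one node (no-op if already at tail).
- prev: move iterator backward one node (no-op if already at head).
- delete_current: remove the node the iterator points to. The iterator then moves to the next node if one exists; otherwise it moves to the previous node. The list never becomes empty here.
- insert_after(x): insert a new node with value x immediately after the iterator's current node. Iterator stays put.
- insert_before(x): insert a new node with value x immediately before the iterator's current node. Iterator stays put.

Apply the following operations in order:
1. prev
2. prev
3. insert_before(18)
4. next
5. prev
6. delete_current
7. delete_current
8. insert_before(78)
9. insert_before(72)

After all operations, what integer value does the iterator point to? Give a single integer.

Answer: 9

Derivation:
After 1 (prev): list=[3, 8, 9, 4, 7, 5] cursor@3
After 2 (prev): list=[3, 8, 9, 4, 7, 5] cursor@3
After 3 (insert_before(18)): list=[18, 3, 8, 9, 4, 7, 5] cursor@3
After 4 (next): list=[18, 3, 8, 9, 4, 7, 5] cursor@8
After 5 (prev): list=[18, 3, 8, 9, 4, 7, 5] cursor@3
After 6 (delete_current): list=[18, 8, 9, 4, 7, 5] cursor@8
After 7 (delete_current): list=[18, 9, 4, 7, 5] cursor@9
After 8 (insert_before(78)): list=[18, 78, 9, 4, 7, 5] cursor@9
After 9 (insert_before(72)): list=[18, 78, 72, 9, 4, 7, 5] cursor@9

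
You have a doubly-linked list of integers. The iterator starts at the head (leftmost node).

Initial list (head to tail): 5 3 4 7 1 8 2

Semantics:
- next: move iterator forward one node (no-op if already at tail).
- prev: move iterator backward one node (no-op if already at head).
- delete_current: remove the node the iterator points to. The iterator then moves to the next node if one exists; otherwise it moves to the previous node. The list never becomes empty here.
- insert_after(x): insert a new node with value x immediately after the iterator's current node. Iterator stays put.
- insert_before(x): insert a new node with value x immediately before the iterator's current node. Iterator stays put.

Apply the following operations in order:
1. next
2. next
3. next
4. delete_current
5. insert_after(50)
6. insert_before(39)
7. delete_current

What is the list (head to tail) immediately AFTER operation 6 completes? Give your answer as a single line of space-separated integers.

After 1 (next): list=[5, 3, 4, 7, 1, 8, 2] cursor@3
After 2 (next): list=[5, 3, 4, 7, 1, 8, 2] cursor@4
After 3 (next): list=[5, 3, 4, 7, 1, 8, 2] cursor@7
After 4 (delete_current): list=[5, 3, 4, 1, 8, 2] cursor@1
After 5 (insert_after(50)): list=[5, 3, 4, 1, 50, 8, 2] cursor@1
After 6 (insert_before(39)): list=[5, 3, 4, 39, 1, 50, 8, 2] cursor@1

Answer: 5 3 4 39 1 50 8 2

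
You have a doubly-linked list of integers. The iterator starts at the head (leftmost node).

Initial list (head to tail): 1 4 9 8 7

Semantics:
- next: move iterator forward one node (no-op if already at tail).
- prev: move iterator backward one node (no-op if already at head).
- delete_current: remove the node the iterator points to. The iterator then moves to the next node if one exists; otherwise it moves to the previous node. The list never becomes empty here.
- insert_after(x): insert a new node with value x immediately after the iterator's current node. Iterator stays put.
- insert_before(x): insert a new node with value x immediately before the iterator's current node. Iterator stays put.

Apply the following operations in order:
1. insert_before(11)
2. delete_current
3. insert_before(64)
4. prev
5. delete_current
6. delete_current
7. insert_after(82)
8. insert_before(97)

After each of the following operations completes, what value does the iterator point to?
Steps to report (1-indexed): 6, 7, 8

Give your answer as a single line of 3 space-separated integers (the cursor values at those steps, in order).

After 1 (insert_before(11)): list=[11, 1, 4, 9, 8, 7] cursor@1
After 2 (delete_current): list=[11, 4, 9, 8, 7] cursor@4
After 3 (insert_before(64)): list=[11, 64, 4, 9, 8, 7] cursor@4
After 4 (prev): list=[11, 64, 4, 9, 8, 7] cursor@64
After 5 (delete_current): list=[11, 4, 9, 8, 7] cursor@4
After 6 (delete_current): list=[11, 9, 8, 7] cursor@9
After 7 (insert_after(82)): list=[11, 9, 82, 8, 7] cursor@9
After 8 (insert_before(97)): list=[11, 97, 9, 82, 8, 7] cursor@9

Answer: 9 9 9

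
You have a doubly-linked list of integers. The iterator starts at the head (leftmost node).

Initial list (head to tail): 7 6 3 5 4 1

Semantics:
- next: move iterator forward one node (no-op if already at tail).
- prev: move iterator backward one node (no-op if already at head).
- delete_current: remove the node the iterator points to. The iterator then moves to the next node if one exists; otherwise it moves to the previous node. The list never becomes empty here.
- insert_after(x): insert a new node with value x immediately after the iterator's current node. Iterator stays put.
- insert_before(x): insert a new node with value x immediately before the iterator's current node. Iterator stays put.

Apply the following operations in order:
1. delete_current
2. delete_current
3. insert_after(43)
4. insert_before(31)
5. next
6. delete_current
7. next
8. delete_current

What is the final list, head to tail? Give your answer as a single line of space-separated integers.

Answer: 31 3 5 1

Derivation:
After 1 (delete_current): list=[6, 3, 5, 4, 1] cursor@6
After 2 (delete_current): list=[3, 5, 4, 1] cursor@3
After 3 (insert_after(43)): list=[3, 43, 5, 4, 1] cursor@3
After 4 (insert_before(31)): list=[31, 3, 43, 5, 4, 1] cursor@3
After 5 (next): list=[31, 3, 43, 5, 4, 1] cursor@43
After 6 (delete_current): list=[31, 3, 5, 4, 1] cursor@5
After 7 (next): list=[31, 3, 5, 4, 1] cursor@4
After 8 (delete_current): list=[31, 3, 5, 1] cursor@1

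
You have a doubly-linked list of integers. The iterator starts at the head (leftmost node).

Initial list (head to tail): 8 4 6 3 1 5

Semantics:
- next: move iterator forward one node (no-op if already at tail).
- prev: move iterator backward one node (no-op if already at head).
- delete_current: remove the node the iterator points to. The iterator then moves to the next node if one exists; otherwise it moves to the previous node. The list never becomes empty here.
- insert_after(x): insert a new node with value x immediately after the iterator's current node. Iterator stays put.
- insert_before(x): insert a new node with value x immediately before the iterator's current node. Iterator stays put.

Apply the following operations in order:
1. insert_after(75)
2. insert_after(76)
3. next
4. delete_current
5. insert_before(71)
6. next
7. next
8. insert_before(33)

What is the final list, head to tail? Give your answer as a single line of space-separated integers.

Answer: 8 71 75 4 33 6 3 1 5

Derivation:
After 1 (insert_after(75)): list=[8, 75, 4, 6, 3, 1, 5] cursor@8
After 2 (insert_after(76)): list=[8, 76, 75, 4, 6, 3, 1, 5] cursor@8
After 3 (next): list=[8, 76, 75, 4, 6, 3, 1, 5] cursor@76
After 4 (delete_current): list=[8, 75, 4, 6, 3, 1, 5] cursor@75
After 5 (insert_before(71)): list=[8, 71, 75, 4, 6, 3, 1, 5] cursor@75
After 6 (next): list=[8, 71, 75, 4, 6, 3, 1, 5] cursor@4
After 7 (next): list=[8, 71, 75, 4, 6, 3, 1, 5] cursor@6
After 8 (insert_before(33)): list=[8, 71, 75, 4, 33, 6, 3, 1, 5] cursor@6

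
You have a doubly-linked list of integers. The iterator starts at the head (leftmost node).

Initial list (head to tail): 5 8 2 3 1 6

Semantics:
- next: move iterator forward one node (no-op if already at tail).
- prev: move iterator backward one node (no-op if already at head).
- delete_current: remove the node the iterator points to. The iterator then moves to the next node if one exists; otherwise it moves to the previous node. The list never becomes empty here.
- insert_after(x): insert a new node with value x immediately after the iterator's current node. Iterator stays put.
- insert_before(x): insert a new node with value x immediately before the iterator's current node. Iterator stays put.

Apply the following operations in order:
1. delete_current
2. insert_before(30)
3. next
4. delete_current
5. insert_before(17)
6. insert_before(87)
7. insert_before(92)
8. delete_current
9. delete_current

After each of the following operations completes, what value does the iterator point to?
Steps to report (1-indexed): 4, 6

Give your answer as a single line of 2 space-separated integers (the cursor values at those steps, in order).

After 1 (delete_current): list=[8, 2, 3, 1, 6] cursor@8
After 2 (insert_before(30)): list=[30, 8, 2, 3, 1, 6] cursor@8
After 3 (next): list=[30, 8, 2, 3, 1, 6] cursor@2
After 4 (delete_current): list=[30, 8, 3, 1, 6] cursor@3
After 5 (insert_before(17)): list=[30, 8, 17, 3, 1, 6] cursor@3
After 6 (insert_before(87)): list=[30, 8, 17, 87, 3, 1, 6] cursor@3
After 7 (insert_before(92)): list=[30, 8, 17, 87, 92, 3, 1, 6] cursor@3
After 8 (delete_current): list=[30, 8, 17, 87, 92, 1, 6] cursor@1
After 9 (delete_current): list=[30, 8, 17, 87, 92, 6] cursor@6

Answer: 3 3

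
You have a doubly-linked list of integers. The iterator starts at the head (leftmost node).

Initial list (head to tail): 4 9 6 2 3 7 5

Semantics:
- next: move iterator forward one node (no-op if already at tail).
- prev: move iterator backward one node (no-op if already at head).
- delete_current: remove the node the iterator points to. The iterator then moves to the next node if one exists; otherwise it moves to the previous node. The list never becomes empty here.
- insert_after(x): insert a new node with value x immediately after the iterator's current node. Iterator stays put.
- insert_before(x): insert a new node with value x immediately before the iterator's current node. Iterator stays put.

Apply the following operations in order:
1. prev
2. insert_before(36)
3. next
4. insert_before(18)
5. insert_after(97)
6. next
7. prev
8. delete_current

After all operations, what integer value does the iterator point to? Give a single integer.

Answer: 97

Derivation:
After 1 (prev): list=[4, 9, 6, 2, 3, 7, 5] cursor@4
After 2 (insert_before(36)): list=[36, 4, 9, 6, 2, 3, 7, 5] cursor@4
After 3 (next): list=[36, 4, 9, 6, 2, 3, 7, 5] cursor@9
After 4 (insert_before(18)): list=[36, 4, 18, 9, 6, 2, 3, 7, 5] cursor@9
After 5 (insert_after(97)): list=[36, 4, 18, 9, 97, 6, 2, 3, 7, 5] cursor@9
After 6 (next): list=[36, 4, 18, 9, 97, 6, 2, 3, 7, 5] cursor@97
After 7 (prev): list=[36, 4, 18, 9, 97, 6, 2, 3, 7, 5] cursor@9
After 8 (delete_current): list=[36, 4, 18, 97, 6, 2, 3, 7, 5] cursor@97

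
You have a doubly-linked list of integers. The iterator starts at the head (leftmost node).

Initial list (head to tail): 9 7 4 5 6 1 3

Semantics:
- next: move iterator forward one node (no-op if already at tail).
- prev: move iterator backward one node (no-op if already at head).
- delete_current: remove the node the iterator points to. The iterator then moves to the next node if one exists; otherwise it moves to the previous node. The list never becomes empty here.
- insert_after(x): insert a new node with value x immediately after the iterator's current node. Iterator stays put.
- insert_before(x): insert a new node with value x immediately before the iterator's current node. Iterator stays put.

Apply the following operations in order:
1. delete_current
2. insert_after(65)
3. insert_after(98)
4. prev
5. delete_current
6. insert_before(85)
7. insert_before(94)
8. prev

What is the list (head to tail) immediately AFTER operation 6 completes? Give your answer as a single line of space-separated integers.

Answer: 85 98 65 4 5 6 1 3

Derivation:
After 1 (delete_current): list=[7, 4, 5, 6, 1, 3] cursor@7
After 2 (insert_after(65)): list=[7, 65, 4, 5, 6, 1, 3] cursor@7
After 3 (insert_after(98)): list=[7, 98, 65, 4, 5, 6, 1, 3] cursor@7
After 4 (prev): list=[7, 98, 65, 4, 5, 6, 1, 3] cursor@7
After 5 (delete_current): list=[98, 65, 4, 5, 6, 1, 3] cursor@98
After 6 (insert_before(85)): list=[85, 98, 65, 4, 5, 6, 1, 3] cursor@98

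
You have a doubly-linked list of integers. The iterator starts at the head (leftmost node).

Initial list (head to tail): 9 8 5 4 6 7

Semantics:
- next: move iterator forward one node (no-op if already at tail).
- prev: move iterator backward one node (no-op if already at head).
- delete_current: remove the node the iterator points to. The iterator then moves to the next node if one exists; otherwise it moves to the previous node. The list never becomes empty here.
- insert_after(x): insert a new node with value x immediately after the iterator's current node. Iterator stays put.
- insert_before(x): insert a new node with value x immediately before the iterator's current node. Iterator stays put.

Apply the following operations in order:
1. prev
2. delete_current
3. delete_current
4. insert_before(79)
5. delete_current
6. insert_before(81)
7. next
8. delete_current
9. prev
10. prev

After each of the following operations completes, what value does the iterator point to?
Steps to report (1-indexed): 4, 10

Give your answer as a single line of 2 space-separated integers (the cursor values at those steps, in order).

Answer: 5 81

Derivation:
After 1 (prev): list=[9, 8, 5, 4, 6, 7] cursor@9
After 2 (delete_current): list=[8, 5, 4, 6, 7] cursor@8
After 3 (delete_current): list=[5, 4, 6, 7] cursor@5
After 4 (insert_before(79)): list=[79, 5, 4, 6, 7] cursor@5
After 5 (delete_current): list=[79, 4, 6, 7] cursor@4
After 6 (insert_before(81)): list=[79, 81, 4, 6, 7] cursor@4
After 7 (next): list=[79, 81, 4, 6, 7] cursor@6
After 8 (delete_current): list=[79, 81, 4, 7] cursor@7
After 9 (prev): list=[79, 81, 4, 7] cursor@4
After 10 (prev): list=[79, 81, 4, 7] cursor@81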